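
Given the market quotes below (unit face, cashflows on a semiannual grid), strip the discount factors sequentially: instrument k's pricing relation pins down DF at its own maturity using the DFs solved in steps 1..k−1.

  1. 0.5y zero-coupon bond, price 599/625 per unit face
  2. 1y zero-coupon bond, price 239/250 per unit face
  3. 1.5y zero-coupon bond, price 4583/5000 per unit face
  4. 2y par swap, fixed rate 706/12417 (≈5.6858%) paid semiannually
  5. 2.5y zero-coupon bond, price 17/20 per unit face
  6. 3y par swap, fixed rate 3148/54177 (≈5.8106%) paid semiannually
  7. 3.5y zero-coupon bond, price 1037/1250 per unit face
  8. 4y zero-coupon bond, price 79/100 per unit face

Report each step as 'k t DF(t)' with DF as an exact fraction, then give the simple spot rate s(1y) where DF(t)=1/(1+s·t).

1 1/2 599/625
2 1 239/250
3 3/2 4583/5000
4 2 8941/10000
5 5/2 17/20
6 3 4213/5000
7 7/2 1037/1250
8 4 79/100
s(1y) = (1/(239/250) − 1)/(1) = 11/239 ≈ 4.6025%

step 1 [0.5y] zero: DF = P = 599/625 ≈ 0.958400
step 2 [1y] zero: DF = P = 239/250 ≈ 0.956000
step 3 [1.5y] zero: DF = P = 4583/5000 ≈ 0.916600
step 4 [2y] swap r/2=353/12417: DF=(1 − 353/12417·(0.958400+0.956000+0.916600))/(1+353/12417) = 8941/10000 ≈ 0.894100
step 5 [2.5y] zero: DF = P = 17/20 ≈ 0.850000
step 6 [3y] swap r/2=1574/54177: DF=(1 − 1574/54177·(0.958400+0.956000+0.916600+0.894100+0.850000))/(1+1574/54177) = 4213/5000 ≈ 0.842600
step 7 [3.5y] zero: DF = P = 1037/1250 ≈ 0.829600
step 8 [4y] zero: DF = P = 79/100 ≈ 0.790000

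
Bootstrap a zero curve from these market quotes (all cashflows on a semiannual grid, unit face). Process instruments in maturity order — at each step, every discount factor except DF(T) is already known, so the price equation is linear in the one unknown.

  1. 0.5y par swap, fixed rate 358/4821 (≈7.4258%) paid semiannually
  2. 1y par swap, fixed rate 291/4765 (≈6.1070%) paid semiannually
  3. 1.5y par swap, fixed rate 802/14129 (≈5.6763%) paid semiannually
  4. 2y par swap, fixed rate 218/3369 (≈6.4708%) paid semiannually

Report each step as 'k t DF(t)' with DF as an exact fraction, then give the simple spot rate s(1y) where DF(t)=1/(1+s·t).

step 1 [0.5y] swap r/2=179/4821: DF=(1 − 179/4821·(0))/(1+179/4821) = 4821/5000 ≈ 0.964200
step 2 [1y] swap r/2=291/9530: DF=(1 − 291/9530·(0.964200))/(1+291/9530) = 4709/5000 ≈ 0.941800
step 3 [1.5y] swap r/2=401/14129: DF=(1 − 401/14129·(0.964200+0.941800))/(1+401/14129) = 4599/5000 ≈ 0.919800
step 4 [2y] swap r/2=109/3369: DF=(1 − 109/3369·(0.964200+0.941800+0.919800))/(1+109/3369) = 8801/10000 ≈ 0.880100

1 1/2 4821/5000
2 1 4709/5000
3 3/2 4599/5000
4 2 8801/10000
s(1y) = (1/(4709/5000) − 1)/(1) = 291/4709 ≈ 6.1797%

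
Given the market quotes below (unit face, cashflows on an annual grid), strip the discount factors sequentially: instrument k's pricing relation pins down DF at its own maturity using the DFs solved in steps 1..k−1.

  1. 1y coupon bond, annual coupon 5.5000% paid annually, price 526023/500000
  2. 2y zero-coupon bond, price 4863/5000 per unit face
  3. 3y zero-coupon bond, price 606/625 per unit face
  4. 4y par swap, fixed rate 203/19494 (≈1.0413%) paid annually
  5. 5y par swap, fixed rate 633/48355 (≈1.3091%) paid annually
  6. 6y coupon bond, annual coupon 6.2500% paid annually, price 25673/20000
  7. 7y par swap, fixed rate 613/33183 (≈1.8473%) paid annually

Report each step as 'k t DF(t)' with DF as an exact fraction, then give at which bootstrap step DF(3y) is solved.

1 1 2493/2500
2 2 4863/5000
3 3 606/625
4 4 4797/5000
5 5 9367/10000
6 6 9237/10000
7 7 4387/5000
DF(3y) is solved at step 3

step 1 [1y] bond c/1=11/200: DF=(526023/500000 − 11/200·(0))/(1+11/200) = 2493/2500 ≈ 0.997200
step 2 [2y] zero: DF = P = 4863/5000 ≈ 0.972600
step 3 [3y] zero: DF = P = 606/625 ≈ 0.969600
step 4 [4y] swap r/1=203/19494: DF=(1 − 203/19494·(0.997200+0.972600+0.969600))/(1+203/19494) = 4797/5000 ≈ 0.959400
step 5 [5y] swap r/1=633/48355: DF=(1 − 633/48355·(0.997200+0.972600+0.969600+0.959400))/(1+633/48355) = 9367/10000 ≈ 0.936700
step 6 [6y] bond c/1=1/16: DF=(25673/20000 − 1/16·(0.997200+0.972600+0.969600+0.959400+0.936700))/(1+1/16) = 9237/10000 ≈ 0.923700
step 7 [7y] swap r/1=613/33183: DF=(1 − 613/33183·(0.997200+0.972600+0.969600+0.959400+0.936700+0.923700))/(1+613/33183) = 4387/5000 ≈ 0.877400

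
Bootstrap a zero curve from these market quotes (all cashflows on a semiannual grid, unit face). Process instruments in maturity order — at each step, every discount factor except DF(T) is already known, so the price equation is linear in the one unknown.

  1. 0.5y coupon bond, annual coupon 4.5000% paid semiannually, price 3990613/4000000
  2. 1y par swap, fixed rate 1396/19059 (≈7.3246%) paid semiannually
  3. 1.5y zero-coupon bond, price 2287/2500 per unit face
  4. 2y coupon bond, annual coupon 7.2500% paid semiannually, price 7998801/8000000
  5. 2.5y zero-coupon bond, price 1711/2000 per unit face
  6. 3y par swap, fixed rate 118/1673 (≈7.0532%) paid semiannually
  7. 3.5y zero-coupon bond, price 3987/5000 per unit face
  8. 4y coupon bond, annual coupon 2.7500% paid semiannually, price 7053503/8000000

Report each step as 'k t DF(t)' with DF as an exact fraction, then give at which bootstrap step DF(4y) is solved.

step 1 [0.5y] bond c/2=9/400: DF=(3990613/4000000 − 9/400·(0))/(1+9/400) = 9757/10000 ≈ 0.975700
step 2 [1y] swap r/2=698/19059: DF=(1 − 698/19059·(0.975700))/(1+698/19059) = 4651/5000 ≈ 0.930200
step 3 [1.5y] zero: DF = P = 2287/2500 ≈ 0.914800
step 4 [2y] bond c/2=29/800: DF=(7998801/8000000 − 29/800·(0.975700+0.930200+0.914800))/(1+29/800) = 4331/5000 ≈ 0.866200
step 5 [2.5y] zero: DF = P = 1711/2000 ≈ 0.855500
step 6 [3y] swap r/2=59/1673: DF=(1 − 59/1673·(0.975700+0.930200+0.914800+0.866200+0.855500))/(1+59/1673) = 507/625 ≈ 0.811200
step 7 [3.5y] zero: DF = P = 3987/5000 ≈ 0.797400
step 8 [4y] bond c/2=11/800: DF=(7053503/8000000 − 11/800·(0.975700+0.930200+0.914800+0.866200+0.855500+0.811200+0.797400))/(1+11/800) = 7863/10000 ≈ 0.786300

1 1/2 9757/10000
2 1 4651/5000
3 3/2 2287/2500
4 2 4331/5000
5 5/2 1711/2000
6 3 507/625
7 7/2 3987/5000
8 4 7863/10000
DF(4y) is solved at step 8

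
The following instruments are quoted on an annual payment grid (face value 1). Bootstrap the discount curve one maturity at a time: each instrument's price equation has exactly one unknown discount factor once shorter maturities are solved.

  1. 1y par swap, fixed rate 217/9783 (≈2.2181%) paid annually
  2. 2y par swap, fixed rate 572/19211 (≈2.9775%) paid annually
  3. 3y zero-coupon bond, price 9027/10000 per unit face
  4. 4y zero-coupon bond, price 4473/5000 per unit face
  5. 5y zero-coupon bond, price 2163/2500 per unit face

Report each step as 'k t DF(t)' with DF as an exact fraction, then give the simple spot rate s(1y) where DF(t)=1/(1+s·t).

1 1 9783/10000
2 2 2357/2500
3 3 9027/10000
4 4 4473/5000
5 5 2163/2500
s(1y) = (1/(9783/10000) − 1)/(1) = 217/9783 ≈ 2.2181%

step 1 [1y] swap r/1=217/9783: DF=(1 − 217/9783·(0))/(1+217/9783) = 9783/10000 ≈ 0.978300
step 2 [2y] swap r/1=572/19211: DF=(1 − 572/19211·(0.978300))/(1+572/19211) = 2357/2500 ≈ 0.942800
step 3 [3y] zero: DF = P = 9027/10000 ≈ 0.902700
step 4 [4y] zero: DF = P = 4473/5000 ≈ 0.894600
step 5 [5y] zero: DF = P = 2163/2500 ≈ 0.865200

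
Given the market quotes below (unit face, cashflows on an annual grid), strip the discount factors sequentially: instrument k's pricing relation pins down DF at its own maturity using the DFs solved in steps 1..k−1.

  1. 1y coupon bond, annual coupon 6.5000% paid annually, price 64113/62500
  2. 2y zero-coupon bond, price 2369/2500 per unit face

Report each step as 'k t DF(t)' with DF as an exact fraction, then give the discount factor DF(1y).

1 1 602/625
2 2 2369/2500
DF(1y) = 602/625 ≈ 0.963200

step 1 [1y] bond c/1=13/200: DF=(64113/62500 − 13/200·(0))/(1+13/200) = 602/625 ≈ 0.963200
step 2 [2y] zero: DF = P = 2369/2500 ≈ 0.947600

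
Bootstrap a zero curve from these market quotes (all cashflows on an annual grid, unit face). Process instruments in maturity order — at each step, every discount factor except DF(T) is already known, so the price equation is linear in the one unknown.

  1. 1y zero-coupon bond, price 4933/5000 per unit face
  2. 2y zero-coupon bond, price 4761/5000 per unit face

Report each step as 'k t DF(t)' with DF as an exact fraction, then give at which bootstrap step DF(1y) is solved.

step 1 [1y] zero: DF = P = 4933/5000 ≈ 0.986600
step 2 [2y] zero: DF = P = 4761/5000 ≈ 0.952200

1 1 4933/5000
2 2 4761/5000
DF(1y) is solved at step 1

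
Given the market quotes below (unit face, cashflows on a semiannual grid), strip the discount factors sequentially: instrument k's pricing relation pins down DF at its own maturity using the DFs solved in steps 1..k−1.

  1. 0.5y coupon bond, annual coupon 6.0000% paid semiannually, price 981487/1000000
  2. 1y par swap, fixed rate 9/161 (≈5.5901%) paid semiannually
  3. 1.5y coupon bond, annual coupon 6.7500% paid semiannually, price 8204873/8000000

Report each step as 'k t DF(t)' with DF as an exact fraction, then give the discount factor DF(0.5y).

step 1 [0.5y] bond c/2=3/100: DF=(981487/1000000 − 3/100·(0))/(1+3/100) = 9529/10000 ≈ 0.952900
step 2 [1y] swap r/2=9/322: DF=(1 − 9/322·(0.952900))/(1+9/322) = 9469/10000 ≈ 0.946900
step 3 [1.5y] bond c/2=27/800: DF=(8204873/8000000 − 27/800·(0.952900+0.946900))/(1+27/800) = 9301/10000 ≈ 0.930100

1 1/2 9529/10000
2 1 9469/10000
3 3/2 9301/10000
DF(0.5y) = 9529/10000 ≈ 0.952900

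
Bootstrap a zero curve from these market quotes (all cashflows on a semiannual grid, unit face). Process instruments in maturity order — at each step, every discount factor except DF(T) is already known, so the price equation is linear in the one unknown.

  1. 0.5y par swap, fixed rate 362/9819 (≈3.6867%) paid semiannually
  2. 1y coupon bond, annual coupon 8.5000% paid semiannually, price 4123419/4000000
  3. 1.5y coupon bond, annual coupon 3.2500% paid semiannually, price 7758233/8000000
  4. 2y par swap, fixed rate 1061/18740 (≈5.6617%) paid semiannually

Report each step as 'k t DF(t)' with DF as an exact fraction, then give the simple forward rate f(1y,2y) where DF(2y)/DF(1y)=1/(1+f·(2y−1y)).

1 1/2 9819/10000
2 1 593/625
3 3/2 4617/5000
4 2 8939/10000
f(1y,2y) = ((593/625)/(8939/10000) − 1)/(1) = 549/8939 ≈ 6.1416%

step 1 [0.5y] swap r/2=181/9819: DF=(1 − 181/9819·(0))/(1+181/9819) = 9819/10000 ≈ 0.981900
step 2 [1y] bond c/2=17/400: DF=(4123419/4000000 − 17/400·(0.981900))/(1+17/400) = 593/625 ≈ 0.948800
step 3 [1.5y] bond c/2=13/800: DF=(7758233/8000000 − 13/800·(0.981900+0.948800))/(1+13/800) = 4617/5000 ≈ 0.923400
step 4 [2y] swap r/2=1061/37480: DF=(1 − 1061/37480·(0.981900+0.948800+0.923400))/(1+1061/37480) = 8939/10000 ≈ 0.893900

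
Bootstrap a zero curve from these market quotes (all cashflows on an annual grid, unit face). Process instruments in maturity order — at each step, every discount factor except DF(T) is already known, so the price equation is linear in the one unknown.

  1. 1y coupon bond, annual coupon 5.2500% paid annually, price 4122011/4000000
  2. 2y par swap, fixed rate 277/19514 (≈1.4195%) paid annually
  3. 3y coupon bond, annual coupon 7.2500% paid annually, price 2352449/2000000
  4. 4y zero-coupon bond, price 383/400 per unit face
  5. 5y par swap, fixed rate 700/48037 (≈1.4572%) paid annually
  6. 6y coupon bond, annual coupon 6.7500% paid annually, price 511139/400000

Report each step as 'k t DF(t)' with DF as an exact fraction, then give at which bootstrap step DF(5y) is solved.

step 1 [1y] bond c/1=21/400: DF=(4122011/4000000 − 21/400·(0))/(1+21/400) = 9791/10000 ≈ 0.979100
step 2 [2y] swap r/1=277/19514: DF=(1 − 277/19514·(0.979100))/(1+277/19514) = 9723/10000 ≈ 0.972300
step 3 [3y] bond c/1=29/400: DF=(2352449/2000000 − 29/400·(0.979100+0.972300))/(1+29/400) = 603/625 ≈ 0.964800
step 4 [4y] zero: DF = P = 383/400 ≈ 0.957500
step 5 [5y] swap r/1=700/48037: DF=(1 − 700/48037·(0.979100+0.972300+0.964800+0.957500))/(1+700/48037) = 93/100 ≈ 0.930000
step 6 [6y] bond c/1=27/400: DF=(511139/400000 − 27/400·(0.979100+0.972300+0.964800+0.957500+0.930000))/(1+27/400) = 8933/10000 ≈ 0.893300

1 1 9791/10000
2 2 9723/10000
3 3 603/625
4 4 383/400
5 5 93/100
6 6 8933/10000
DF(5y) is solved at step 5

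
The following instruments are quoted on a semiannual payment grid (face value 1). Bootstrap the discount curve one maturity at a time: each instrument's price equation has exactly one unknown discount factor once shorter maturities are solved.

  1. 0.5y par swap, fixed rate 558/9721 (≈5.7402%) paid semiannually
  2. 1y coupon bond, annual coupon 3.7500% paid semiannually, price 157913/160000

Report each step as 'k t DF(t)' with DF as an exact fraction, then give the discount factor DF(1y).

1 1/2 9721/10000
2 1 9509/10000
DF(1y) = 9509/10000 ≈ 0.950900

step 1 [0.5y] swap r/2=279/9721: DF=(1 − 279/9721·(0))/(1+279/9721) = 9721/10000 ≈ 0.972100
step 2 [1y] bond c/2=3/160: DF=(157913/160000 − 3/160·(0.972100))/(1+3/160) = 9509/10000 ≈ 0.950900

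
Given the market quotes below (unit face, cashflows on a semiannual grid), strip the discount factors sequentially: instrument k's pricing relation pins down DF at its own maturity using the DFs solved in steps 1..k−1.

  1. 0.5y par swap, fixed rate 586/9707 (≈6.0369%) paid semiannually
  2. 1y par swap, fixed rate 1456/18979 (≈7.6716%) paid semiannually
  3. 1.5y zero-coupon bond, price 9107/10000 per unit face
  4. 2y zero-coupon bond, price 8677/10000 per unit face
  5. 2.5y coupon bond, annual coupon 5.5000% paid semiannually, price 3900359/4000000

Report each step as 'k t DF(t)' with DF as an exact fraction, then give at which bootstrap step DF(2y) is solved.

1 1/2 9707/10000
2 1 1159/1250
3 3/2 9107/10000
4 2 8677/10000
5 5/2 4253/5000
DF(2y) is solved at step 4

step 1 [0.5y] swap r/2=293/9707: DF=(1 − 293/9707·(0))/(1+293/9707) = 9707/10000 ≈ 0.970700
step 2 [1y] swap r/2=728/18979: DF=(1 − 728/18979·(0.970700))/(1+728/18979) = 1159/1250 ≈ 0.927200
step 3 [1.5y] zero: DF = P = 9107/10000 ≈ 0.910700
step 4 [2y] zero: DF = P = 8677/10000 ≈ 0.867700
step 5 [2.5y] bond c/2=11/400: DF=(3900359/4000000 − 11/400·(0.970700+0.927200+0.910700+0.867700))/(1+11/400) = 4253/5000 ≈ 0.850600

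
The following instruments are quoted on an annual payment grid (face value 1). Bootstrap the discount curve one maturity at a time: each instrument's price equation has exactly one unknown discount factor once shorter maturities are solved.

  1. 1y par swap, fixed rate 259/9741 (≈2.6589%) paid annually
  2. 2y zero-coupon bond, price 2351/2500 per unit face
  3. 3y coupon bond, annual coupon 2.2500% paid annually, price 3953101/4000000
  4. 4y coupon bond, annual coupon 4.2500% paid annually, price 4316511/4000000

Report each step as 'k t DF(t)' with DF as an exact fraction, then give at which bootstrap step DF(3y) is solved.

1 1 9741/10000
2 2 2351/2500
3 3 2311/2500
4 4 4597/5000
DF(3y) is solved at step 3

step 1 [1y] swap r/1=259/9741: DF=(1 − 259/9741·(0))/(1+259/9741) = 9741/10000 ≈ 0.974100
step 2 [2y] zero: DF = P = 2351/2500 ≈ 0.940400
step 3 [3y] bond c/1=9/400: DF=(3953101/4000000 − 9/400·(0.974100+0.940400))/(1+9/400) = 2311/2500 ≈ 0.924400
step 4 [4y] bond c/1=17/400: DF=(4316511/4000000 − 17/400·(0.974100+0.940400+0.924400))/(1+17/400) = 4597/5000 ≈ 0.919400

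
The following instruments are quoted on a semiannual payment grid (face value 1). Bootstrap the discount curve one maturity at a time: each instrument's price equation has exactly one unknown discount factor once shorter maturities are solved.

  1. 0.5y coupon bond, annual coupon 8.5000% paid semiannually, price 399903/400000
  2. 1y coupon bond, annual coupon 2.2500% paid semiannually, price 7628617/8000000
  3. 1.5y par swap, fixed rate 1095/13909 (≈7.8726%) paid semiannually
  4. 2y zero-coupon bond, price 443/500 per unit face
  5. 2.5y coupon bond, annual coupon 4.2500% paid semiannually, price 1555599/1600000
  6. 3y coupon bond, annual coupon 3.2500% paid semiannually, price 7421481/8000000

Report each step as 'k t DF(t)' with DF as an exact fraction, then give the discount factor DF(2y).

step 1 [0.5y] bond c/2=17/400: DF=(399903/400000 − 17/400·(0))/(1+17/400) = 959/1000 ≈ 0.959000
step 2 [1y] bond c/2=9/800: DF=(7628617/8000000 − 9/800·(0.959000))/(1+9/800) = 9323/10000 ≈ 0.932300
step 3 [1.5y] swap r/2=1095/27818: DF=(1 − 1095/27818·(0.959000+0.932300))/(1+1095/27818) = 1781/2000 ≈ 0.890500
step 4 [2y] zero: DF = P = 443/500 ≈ 0.886000
step 5 [2.5y] bond c/2=17/800: DF=(1555599/1600000 − 17/800·(0.959000+0.932300+0.890500+0.886000))/(1+17/800) = 8757/10000 ≈ 0.875700
step 6 [3y] bond c/2=13/800: DF=(7421481/8000000 − 13/800·(0.959000+0.932300+0.890500+0.886000+0.875700))/(1+13/800) = 4201/5000 ≈ 0.840200

1 1/2 959/1000
2 1 9323/10000
3 3/2 1781/2000
4 2 443/500
5 5/2 8757/10000
6 3 4201/5000
DF(2y) = 443/500 ≈ 0.886000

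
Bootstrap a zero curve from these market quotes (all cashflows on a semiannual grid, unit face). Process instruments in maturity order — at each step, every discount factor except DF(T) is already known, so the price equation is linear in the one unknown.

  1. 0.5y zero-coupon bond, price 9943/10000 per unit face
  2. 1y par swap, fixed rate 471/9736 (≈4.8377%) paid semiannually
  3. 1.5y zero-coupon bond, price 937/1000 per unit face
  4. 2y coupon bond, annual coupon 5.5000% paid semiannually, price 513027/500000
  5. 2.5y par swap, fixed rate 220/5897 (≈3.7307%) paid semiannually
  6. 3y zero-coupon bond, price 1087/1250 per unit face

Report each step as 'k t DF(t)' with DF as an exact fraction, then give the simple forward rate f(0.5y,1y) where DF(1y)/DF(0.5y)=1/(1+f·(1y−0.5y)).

step 1 [0.5y] zero: DF = P = 9943/10000 ≈ 0.994300
step 2 [1y] swap r/2=471/19472: DF=(1 − 471/19472·(0.994300))/(1+471/19472) = 9529/10000 ≈ 0.952900
step 3 [1.5y] zero: DF = P = 937/1000 ≈ 0.937000
step 4 [2y] bond c/2=11/400: DF=(513027/500000 − 11/400·(0.994300+0.952900+0.937000))/(1+11/400) = 4607/5000 ≈ 0.921400
step 5 [2.5y] swap r/2=110/5897: DF=(1 − 110/5897·(0.994300+0.952900+0.937000+0.921400))/(1+110/5897) = 114/125 ≈ 0.912000
step 6 [3y] zero: DF = P = 1087/1250 ≈ 0.869600

1 1/2 9943/10000
2 1 9529/10000
3 3/2 937/1000
4 2 4607/5000
5 5/2 114/125
6 3 1087/1250
f(0.5y,1y) = ((9943/10000)/(9529/10000) − 1)/(1/2) = 828/9529 ≈ 8.6893%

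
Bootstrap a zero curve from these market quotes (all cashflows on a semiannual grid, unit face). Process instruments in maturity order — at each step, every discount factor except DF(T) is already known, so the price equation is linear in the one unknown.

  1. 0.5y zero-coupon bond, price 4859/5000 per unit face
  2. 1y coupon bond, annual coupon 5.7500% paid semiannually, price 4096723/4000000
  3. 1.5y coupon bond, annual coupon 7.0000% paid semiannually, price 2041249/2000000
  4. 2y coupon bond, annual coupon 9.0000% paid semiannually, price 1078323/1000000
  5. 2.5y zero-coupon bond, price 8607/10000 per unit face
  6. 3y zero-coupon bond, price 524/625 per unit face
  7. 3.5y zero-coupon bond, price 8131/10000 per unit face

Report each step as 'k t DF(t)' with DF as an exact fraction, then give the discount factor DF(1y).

step 1 [0.5y] zero: DF = P = 4859/5000 ≈ 0.971800
step 2 [1y] bond c/2=23/800: DF=(4096723/4000000 − 23/800·(0.971800))/(1+23/800) = 2421/2500 ≈ 0.968400
step 3 [1.5y] bond c/2=7/200: DF=(2041249/2000000 − 7/200·(0.971800+0.968400))/(1+7/200) = 1841/2000 ≈ 0.920500
step 4 [2y] bond c/2=9/200: DF=(1078323/1000000 − 9/200·(0.971800+0.968400+0.920500))/(1+9/200) = 9087/10000 ≈ 0.908700
step 5 [2.5y] zero: DF = P = 8607/10000 ≈ 0.860700
step 6 [3y] zero: DF = P = 524/625 ≈ 0.838400
step 7 [3.5y] zero: DF = P = 8131/10000 ≈ 0.813100

1 1/2 4859/5000
2 1 2421/2500
3 3/2 1841/2000
4 2 9087/10000
5 5/2 8607/10000
6 3 524/625
7 7/2 8131/10000
DF(1y) = 2421/2500 ≈ 0.968400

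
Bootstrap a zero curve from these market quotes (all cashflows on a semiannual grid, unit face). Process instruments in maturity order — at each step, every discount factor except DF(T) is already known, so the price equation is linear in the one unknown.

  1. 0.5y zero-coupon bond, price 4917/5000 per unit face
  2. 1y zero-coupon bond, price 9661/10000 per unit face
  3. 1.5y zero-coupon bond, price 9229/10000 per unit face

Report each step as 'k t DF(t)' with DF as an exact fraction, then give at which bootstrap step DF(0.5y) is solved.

1 1/2 4917/5000
2 1 9661/10000
3 3/2 9229/10000
DF(0.5y) is solved at step 1

step 1 [0.5y] zero: DF = P = 4917/5000 ≈ 0.983400
step 2 [1y] zero: DF = P = 9661/10000 ≈ 0.966100
step 3 [1.5y] zero: DF = P = 9229/10000 ≈ 0.922900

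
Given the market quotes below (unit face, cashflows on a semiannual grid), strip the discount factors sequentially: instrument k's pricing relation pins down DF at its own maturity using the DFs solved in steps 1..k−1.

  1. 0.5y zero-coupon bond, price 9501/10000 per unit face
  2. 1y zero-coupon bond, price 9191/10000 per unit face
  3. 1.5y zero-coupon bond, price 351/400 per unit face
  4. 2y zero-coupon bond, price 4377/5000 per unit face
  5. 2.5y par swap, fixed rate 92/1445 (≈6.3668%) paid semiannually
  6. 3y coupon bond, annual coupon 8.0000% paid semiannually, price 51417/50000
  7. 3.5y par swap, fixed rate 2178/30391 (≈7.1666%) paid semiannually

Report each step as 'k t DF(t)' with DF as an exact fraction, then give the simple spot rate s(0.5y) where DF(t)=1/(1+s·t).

1 1/2 9501/10000
2 1 9191/10000
3 3/2 351/400
4 2 4377/5000
5 5/2 4287/5000
6 3 1633/2000
7 7/2 3911/5000
s(0.5y) = (1/(9501/10000) − 1)/(1/2) = 998/9501 ≈ 10.5042%

step 1 [0.5y] zero: DF = P = 9501/10000 ≈ 0.950100
step 2 [1y] zero: DF = P = 9191/10000 ≈ 0.919100
step 3 [1.5y] zero: DF = P = 351/400 ≈ 0.877500
step 4 [2y] zero: DF = P = 4377/5000 ≈ 0.875400
step 5 [2.5y] swap r/2=46/1445: DF=(1 − 46/1445·(0.950100+0.919100+0.877500+0.875400))/(1+46/1445) = 4287/5000 ≈ 0.857400
step 6 [3y] bond c/2=1/25: DF=(51417/50000 − 1/25·(0.950100+0.919100+0.877500+0.875400+0.857400))/(1+1/25) = 1633/2000 ≈ 0.816500
step 7 [3.5y] swap r/2=1089/30391: DF=(1 − 1089/30391·(0.950100+0.919100+0.877500+0.875400+0.857400+0.816500))/(1+1089/30391) = 3911/5000 ≈ 0.782200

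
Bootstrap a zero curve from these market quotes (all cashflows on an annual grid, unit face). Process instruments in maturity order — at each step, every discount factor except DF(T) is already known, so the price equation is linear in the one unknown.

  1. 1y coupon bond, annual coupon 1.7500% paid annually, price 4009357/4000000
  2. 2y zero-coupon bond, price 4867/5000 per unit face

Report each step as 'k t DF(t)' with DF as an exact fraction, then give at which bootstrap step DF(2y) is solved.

1 1 9851/10000
2 2 4867/5000
DF(2y) is solved at step 2

step 1 [1y] bond c/1=7/400: DF=(4009357/4000000 − 7/400·(0))/(1+7/400) = 9851/10000 ≈ 0.985100
step 2 [2y] zero: DF = P = 4867/5000 ≈ 0.973400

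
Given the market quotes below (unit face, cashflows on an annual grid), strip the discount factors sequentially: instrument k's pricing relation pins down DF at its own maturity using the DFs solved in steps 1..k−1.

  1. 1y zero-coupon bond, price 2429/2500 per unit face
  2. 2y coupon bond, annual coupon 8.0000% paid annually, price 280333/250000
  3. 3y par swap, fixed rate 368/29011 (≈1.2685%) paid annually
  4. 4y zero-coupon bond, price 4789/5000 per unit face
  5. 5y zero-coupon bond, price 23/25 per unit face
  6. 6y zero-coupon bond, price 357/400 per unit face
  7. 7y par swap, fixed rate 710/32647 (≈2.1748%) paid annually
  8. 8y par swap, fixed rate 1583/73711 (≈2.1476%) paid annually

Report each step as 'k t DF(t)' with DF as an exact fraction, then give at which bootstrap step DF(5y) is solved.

1 1 2429/2500
2 2 9663/10000
3 3 602/625
4 4 4789/5000
5 5 23/25
6 6 357/400
7 7 429/500
8 8 8417/10000
DF(5y) is solved at step 5

step 1 [1y] zero: DF = P = 2429/2500 ≈ 0.971600
step 2 [2y] bond c/1=2/25: DF=(280333/250000 − 2/25·(0.971600))/(1+2/25) = 9663/10000 ≈ 0.966300
step 3 [3y] swap r/1=368/29011: DF=(1 − 368/29011·(0.971600+0.966300))/(1+368/29011) = 602/625 ≈ 0.963200
step 4 [4y] zero: DF = P = 4789/5000 ≈ 0.957800
step 5 [5y] zero: DF = P = 23/25 ≈ 0.920000
step 6 [6y] zero: DF = P = 357/400 ≈ 0.892500
step 7 [7y] swap r/1=710/32647: DF=(1 − 710/32647·(0.971600+0.966300+0.963200+0.957800+0.920000+0.892500))/(1+710/32647) = 429/500 ≈ 0.858000
step 8 [8y] swap r/1=1583/73711: DF=(1 − 1583/73711·(0.971600+0.966300+0.963200+0.957800+0.920000+0.892500+0.858000))/(1+1583/73711) = 8417/10000 ≈ 0.841700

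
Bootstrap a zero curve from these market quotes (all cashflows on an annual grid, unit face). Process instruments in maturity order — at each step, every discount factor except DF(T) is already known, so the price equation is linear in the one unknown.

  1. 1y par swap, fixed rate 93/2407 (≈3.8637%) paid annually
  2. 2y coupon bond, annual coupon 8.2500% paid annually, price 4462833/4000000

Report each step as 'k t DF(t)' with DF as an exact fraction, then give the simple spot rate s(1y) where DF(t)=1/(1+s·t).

step 1 [1y] swap r/1=93/2407: DF=(1 − 93/2407·(0))/(1+93/2407) = 2407/2500 ≈ 0.962800
step 2 [2y] bond c/1=33/400: DF=(4462833/4000000 − 33/400·(0.962800))/(1+33/400) = 9573/10000 ≈ 0.957300

1 1 2407/2500
2 2 9573/10000
s(1y) = (1/(2407/2500) − 1)/(1) = 93/2407 ≈ 3.8637%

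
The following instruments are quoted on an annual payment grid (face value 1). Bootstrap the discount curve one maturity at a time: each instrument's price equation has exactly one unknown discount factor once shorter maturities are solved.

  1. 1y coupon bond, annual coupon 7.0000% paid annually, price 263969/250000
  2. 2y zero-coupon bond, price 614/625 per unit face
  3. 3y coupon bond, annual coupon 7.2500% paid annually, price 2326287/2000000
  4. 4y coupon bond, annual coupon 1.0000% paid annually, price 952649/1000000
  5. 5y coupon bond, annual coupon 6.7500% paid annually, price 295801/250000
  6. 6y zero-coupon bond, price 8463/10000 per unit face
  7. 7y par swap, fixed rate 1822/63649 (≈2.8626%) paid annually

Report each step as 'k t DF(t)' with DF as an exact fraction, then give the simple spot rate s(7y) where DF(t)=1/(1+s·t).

1 1 2467/2500
2 2 614/625
3 3 4757/5000
4 4 9143/10000
5 5 8659/10000
6 6 8463/10000
7 7 4089/5000
s(7y) = (1/(4089/5000) − 1)/(7) = 911/28623 ≈ 3.1828%

step 1 [1y] bond c/1=7/100: DF=(263969/250000 − 7/100·(0))/(1+7/100) = 2467/2500 ≈ 0.986800
step 2 [2y] zero: DF = P = 614/625 ≈ 0.982400
step 3 [3y] bond c/1=29/400: DF=(2326287/2000000 − 29/400·(0.986800+0.982400))/(1+29/400) = 4757/5000 ≈ 0.951400
step 4 [4y] bond c/1=1/100: DF=(952649/1000000 − 1/100·(0.986800+0.982400+0.951400))/(1+1/100) = 9143/10000 ≈ 0.914300
step 5 [5y] bond c/1=27/400: DF=(295801/250000 − 27/400·(0.986800+0.982400+0.951400+0.914300))/(1+27/400) = 8659/10000 ≈ 0.865900
step 6 [6y] zero: DF = P = 8463/10000 ≈ 0.846300
step 7 [7y] swap r/1=1822/63649: DF=(1 − 1822/63649·(0.986800+0.982400+0.951400+0.914300+0.865900+0.846300))/(1+1822/63649) = 4089/5000 ≈ 0.817800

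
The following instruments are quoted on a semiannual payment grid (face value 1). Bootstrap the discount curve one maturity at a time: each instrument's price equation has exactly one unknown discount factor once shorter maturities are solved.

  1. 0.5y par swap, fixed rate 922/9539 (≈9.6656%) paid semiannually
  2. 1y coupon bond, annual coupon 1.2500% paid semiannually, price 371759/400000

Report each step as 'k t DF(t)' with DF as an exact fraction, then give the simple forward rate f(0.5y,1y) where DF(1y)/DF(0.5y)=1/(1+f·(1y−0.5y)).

1 1/2 9539/10000
2 1 9177/10000
f(0.5y,1y) = ((9539/10000)/(9177/10000) − 1)/(1/2) = 724/9177 ≈ 7.8893%

step 1 [0.5y] swap r/2=461/9539: DF=(1 − 461/9539·(0))/(1+461/9539) = 9539/10000 ≈ 0.953900
step 2 [1y] bond c/2=1/160: DF=(371759/400000 − 1/160·(0.953900))/(1+1/160) = 9177/10000 ≈ 0.917700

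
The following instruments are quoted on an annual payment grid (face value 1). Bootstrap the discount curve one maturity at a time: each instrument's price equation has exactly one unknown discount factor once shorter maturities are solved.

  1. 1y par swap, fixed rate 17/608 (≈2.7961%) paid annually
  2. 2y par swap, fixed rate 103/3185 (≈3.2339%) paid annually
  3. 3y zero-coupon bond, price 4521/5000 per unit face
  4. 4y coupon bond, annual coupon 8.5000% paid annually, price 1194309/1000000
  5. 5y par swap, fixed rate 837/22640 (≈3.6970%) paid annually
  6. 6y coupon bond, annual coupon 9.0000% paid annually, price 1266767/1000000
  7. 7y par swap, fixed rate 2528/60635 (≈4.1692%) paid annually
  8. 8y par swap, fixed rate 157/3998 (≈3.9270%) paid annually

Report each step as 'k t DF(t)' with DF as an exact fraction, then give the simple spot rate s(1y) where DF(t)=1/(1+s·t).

1 1 608/625
2 2 4691/5000
3 3 4521/5000
4 4 4401/5000
5 5 4163/5000
6 6 7883/10000
7 7 467/625
8 8 7331/10000
s(1y) = (1/(608/625) − 1)/(1) = 17/608 ≈ 2.7961%

step 1 [1y] swap r/1=17/608: DF=(1 − 17/608·(0))/(1+17/608) = 608/625 ≈ 0.972800
step 2 [2y] swap r/1=103/3185: DF=(1 − 103/3185·(0.972800))/(1+103/3185) = 4691/5000 ≈ 0.938200
step 3 [3y] zero: DF = P = 4521/5000 ≈ 0.904200
step 4 [4y] bond c/1=17/200: DF=(1194309/1000000 − 17/200·(0.972800+0.938200+0.904200))/(1+17/200) = 4401/5000 ≈ 0.880200
step 5 [5y] swap r/1=837/22640: DF=(1 − 837/22640·(0.972800+0.938200+0.904200+0.880200))/(1+837/22640) = 4163/5000 ≈ 0.832600
step 6 [6y] bond c/1=9/100: DF=(1266767/1000000 − 9/100·(0.972800+0.938200+0.904200+0.880200+0.832600))/(1+9/100) = 7883/10000 ≈ 0.788300
step 7 [7y] swap r/1=2528/60635: DF=(1 − 2528/60635·(0.972800+0.938200+0.904200+0.880200+0.832600+0.788300))/(1+2528/60635) = 467/625 ≈ 0.747200
step 8 [8y] swap r/1=157/3998: DF=(1 − 157/3998·(0.972800+0.938200+0.904200+0.880200+0.832600+0.788300+0.747200))/(1+157/3998) = 7331/10000 ≈ 0.733100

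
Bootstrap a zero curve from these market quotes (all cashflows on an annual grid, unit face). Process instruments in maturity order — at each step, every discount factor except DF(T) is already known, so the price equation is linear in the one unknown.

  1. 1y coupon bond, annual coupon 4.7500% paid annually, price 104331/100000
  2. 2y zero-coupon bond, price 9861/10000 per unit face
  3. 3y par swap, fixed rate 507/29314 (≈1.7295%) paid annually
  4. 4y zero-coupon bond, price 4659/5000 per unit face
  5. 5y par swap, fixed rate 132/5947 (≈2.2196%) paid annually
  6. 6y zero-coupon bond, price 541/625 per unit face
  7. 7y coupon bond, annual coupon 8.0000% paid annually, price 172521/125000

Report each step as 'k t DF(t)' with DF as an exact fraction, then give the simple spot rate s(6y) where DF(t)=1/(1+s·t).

step 1 [1y] bond c/1=19/400: DF=(104331/100000 − 19/400·(0))/(1+19/400) = 249/250 ≈ 0.996000
step 2 [2y] zero: DF = P = 9861/10000 ≈ 0.986100
step 3 [3y] swap r/1=507/29314: DF=(1 − 507/29314·(0.996000+0.986100))/(1+507/29314) = 9493/10000 ≈ 0.949300
step 4 [4y] zero: DF = P = 4659/5000 ≈ 0.931800
step 5 [5y] swap r/1=132/5947: DF=(1 − 132/5947·(0.996000+0.986100+0.949300+0.931800))/(1+132/5947) = 559/625 ≈ 0.894400
step 6 [6y] zero: DF = P = 541/625 ≈ 0.865600
step 7 [7y] bond c/1=2/25: DF=(172521/125000 − 2/25·(0.996000+0.986100+0.949300+0.931800+0.894400+0.865600))/(1+2/25) = 4307/5000 ≈ 0.861400

1 1 249/250
2 2 9861/10000
3 3 9493/10000
4 4 4659/5000
5 5 559/625
6 6 541/625
7 7 4307/5000
s(6y) = (1/(541/625) − 1)/(6) = 14/541 ≈ 2.5878%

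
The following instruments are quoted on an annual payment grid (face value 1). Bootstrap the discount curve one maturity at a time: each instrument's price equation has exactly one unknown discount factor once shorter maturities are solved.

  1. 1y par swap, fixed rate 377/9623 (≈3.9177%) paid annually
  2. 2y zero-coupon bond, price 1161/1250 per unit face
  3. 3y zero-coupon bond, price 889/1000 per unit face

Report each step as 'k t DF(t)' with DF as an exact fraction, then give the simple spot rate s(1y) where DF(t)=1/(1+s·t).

step 1 [1y] swap r/1=377/9623: DF=(1 − 377/9623·(0))/(1+377/9623) = 9623/10000 ≈ 0.962300
step 2 [2y] zero: DF = P = 1161/1250 ≈ 0.928800
step 3 [3y] zero: DF = P = 889/1000 ≈ 0.889000

1 1 9623/10000
2 2 1161/1250
3 3 889/1000
s(1y) = (1/(9623/10000) − 1)/(1) = 377/9623 ≈ 3.9177%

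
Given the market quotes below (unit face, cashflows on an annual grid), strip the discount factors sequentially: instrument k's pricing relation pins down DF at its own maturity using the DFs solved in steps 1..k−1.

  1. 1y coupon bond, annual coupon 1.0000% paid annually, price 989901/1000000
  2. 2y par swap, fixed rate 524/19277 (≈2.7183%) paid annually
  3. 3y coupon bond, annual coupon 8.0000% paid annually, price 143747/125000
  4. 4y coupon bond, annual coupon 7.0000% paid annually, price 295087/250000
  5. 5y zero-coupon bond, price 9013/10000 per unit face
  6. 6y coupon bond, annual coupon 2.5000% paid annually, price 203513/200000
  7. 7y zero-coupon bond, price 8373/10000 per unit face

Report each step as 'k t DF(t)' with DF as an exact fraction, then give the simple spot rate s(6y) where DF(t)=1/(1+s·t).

step 1 [1y] bond c/1=1/100: DF=(989901/1000000 − 1/100·(0))/(1+1/100) = 9801/10000 ≈ 0.980100
step 2 [2y] swap r/1=524/19277: DF=(1 − 524/19277·(0.980100))/(1+524/19277) = 2369/2500 ≈ 0.947600
step 3 [3y] bond c/1=2/25: DF=(143747/125000 − 2/25·(0.980100+0.947600))/(1+2/25) = 461/500 ≈ 0.922000
step 4 [4y] bond c/1=7/100: DF=(295087/250000 − 7/100·(0.980100+0.947600+0.922000))/(1+7/100) = 9167/10000 ≈ 0.916700
step 5 [5y] zero: DF = P = 9013/10000 ≈ 0.901300
step 6 [6y] bond c/1=1/40: DF=(203513/200000 − 1/40·(0.980100+0.947600+0.922000+0.916700+0.901300))/(1+1/40) = 8789/10000 ≈ 0.878900
step 7 [7y] zero: DF = P = 8373/10000 ≈ 0.837300

1 1 9801/10000
2 2 2369/2500
3 3 461/500
4 4 9167/10000
5 5 9013/10000
6 6 8789/10000
7 7 8373/10000
s(6y) = (1/(8789/10000) − 1)/(6) = 1211/52734 ≈ 2.2964%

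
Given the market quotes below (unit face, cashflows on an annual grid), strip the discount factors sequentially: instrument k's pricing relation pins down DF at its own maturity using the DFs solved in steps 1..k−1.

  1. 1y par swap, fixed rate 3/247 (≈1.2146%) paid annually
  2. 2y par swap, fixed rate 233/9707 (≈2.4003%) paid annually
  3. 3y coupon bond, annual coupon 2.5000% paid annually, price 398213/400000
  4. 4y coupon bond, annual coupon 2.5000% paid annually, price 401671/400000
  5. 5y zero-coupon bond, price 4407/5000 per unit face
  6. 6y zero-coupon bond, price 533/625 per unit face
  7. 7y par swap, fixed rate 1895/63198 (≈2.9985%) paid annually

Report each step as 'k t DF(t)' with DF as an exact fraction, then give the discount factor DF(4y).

1 1 247/250
2 2 4767/5000
3 3 9239/10000
4 4 4549/5000
5 5 4407/5000
6 6 533/625
7 7 1621/2000
DF(4y) = 4549/5000 ≈ 0.909800

step 1 [1y] swap r/1=3/247: DF=(1 − 3/247·(0))/(1+3/247) = 247/250 ≈ 0.988000
step 2 [2y] swap r/1=233/9707: DF=(1 − 233/9707·(0.988000))/(1+233/9707) = 4767/5000 ≈ 0.953400
step 3 [3y] bond c/1=1/40: DF=(398213/400000 − 1/40·(0.988000+0.953400))/(1+1/40) = 9239/10000 ≈ 0.923900
step 4 [4y] bond c/1=1/40: DF=(401671/400000 − 1/40·(0.988000+0.953400+0.923900))/(1+1/40) = 4549/5000 ≈ 0.909800
step 5 [5y] zero: DF = P = 4407/5000 ≈ 0.881400
step 6 [6y] zero: DF = P = 533/625 ≈ 0.852800
step 7 [7y] swap r/1=1895/63198: DF=(1 − 1895/63198·(0.988000+0.953400+0.923900+0.909800+0.881400+0.852800))/(1+1895/63198) = 1621/2000 ≈ 0.810500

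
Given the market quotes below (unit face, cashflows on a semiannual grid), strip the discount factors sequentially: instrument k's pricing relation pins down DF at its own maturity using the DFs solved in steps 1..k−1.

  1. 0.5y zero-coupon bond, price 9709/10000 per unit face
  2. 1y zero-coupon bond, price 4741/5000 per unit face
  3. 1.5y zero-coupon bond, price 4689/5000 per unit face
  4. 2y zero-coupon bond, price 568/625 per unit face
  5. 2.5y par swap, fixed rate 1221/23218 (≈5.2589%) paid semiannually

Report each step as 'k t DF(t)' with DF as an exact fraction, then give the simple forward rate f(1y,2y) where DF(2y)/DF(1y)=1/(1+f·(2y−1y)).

1 1/2 9709/10000
2 1 4741/5000
3 3/2 4689/5000
4 2 568/625
5 5/2 8779/10000
f(1y,2y) = ((4741/5000)/(568/625) − 1)/(1) = 197/4544 ≈ 4.3354%

step 1 [0.5y] zero: DF = P = 9709/10000 ≈ 0.970900
step 2 [1y] zero: DF = P = 4741/5000 ≈ 0.948200
step 3 [1.5y] zero: DF = P = 4689/5000 ≈ 0.937800
step 4 [2y] zero: DF = P = 568/625 ≈ 0.908800
step 5 [2.5y] swap r/2=1221/46436: DF=(1 − 1221/46436·(0.970900+0.948200+0.937800+0.908800))/(1+1221/46436) = 8779/10000 ≈ 0.877900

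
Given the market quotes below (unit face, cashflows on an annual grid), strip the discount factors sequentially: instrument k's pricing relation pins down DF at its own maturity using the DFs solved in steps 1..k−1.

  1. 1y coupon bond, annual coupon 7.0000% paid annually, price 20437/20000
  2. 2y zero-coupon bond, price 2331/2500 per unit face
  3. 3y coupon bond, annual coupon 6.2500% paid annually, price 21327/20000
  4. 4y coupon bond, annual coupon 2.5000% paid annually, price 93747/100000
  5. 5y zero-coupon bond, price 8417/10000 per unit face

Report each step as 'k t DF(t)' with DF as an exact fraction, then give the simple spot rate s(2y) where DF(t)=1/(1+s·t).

1 1 191/200
2 2 2331/2500
3 3 4463/5000
4 4 2117/2500
5 5 8417/10000
s(2y) = (1/(2331/2500) − 1)/(2) = 169/4662 ≈ 3.6251%

step 1 [1y] bond c/1=7/100: DF=(20437/20000 − 7/100·(0))/(1+7/100) = 191/200 ≈ 0.955000
step 2 [2y] zero: DF = P = 2331/2500 ≈ 0.932400
step 3 [3y] bond c/1=1/16: DF=(21327/20000 − 1/16·(0.955000+0.932400))/(1+1/16) = 4463/5000 ≈ 0.892600
step 4 [4y] bond c/1=1/40: DF=(93747/100000 − 1/40·(0.955000+0.932400+0.892600))/(1+1/40) = 2117/2500 ≈ 0.846800
step 5 [5y] zero: DF = P = 8417/10000 ≈ 0.841700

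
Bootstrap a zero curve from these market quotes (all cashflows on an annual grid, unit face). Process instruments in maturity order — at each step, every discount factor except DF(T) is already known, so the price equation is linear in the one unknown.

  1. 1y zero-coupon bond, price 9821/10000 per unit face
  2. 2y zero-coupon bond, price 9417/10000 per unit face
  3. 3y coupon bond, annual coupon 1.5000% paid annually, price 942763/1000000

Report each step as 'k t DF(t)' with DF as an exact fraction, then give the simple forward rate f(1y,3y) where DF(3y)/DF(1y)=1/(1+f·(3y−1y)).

step 1 [1y] zero: DF = P = 9821/10000 ≈ 0.982100
step 2 [2y] zero: DF = P = 9417/10000 ≈ 0.941700
step 3 [3y] bond c/1=3/200: DF=(942763/1000000 − 3/200·(0.982100+0.941700))/(1+3/200) = 2251/2500 ≈ 0.900400

1 1 9821/10000
2 2 9417/10000
3 3 2251/2500
f(1y,3y) = ((9821/10000)/(2251/2500) − 1)/(2) = 817/18008 ≈ 4.5369%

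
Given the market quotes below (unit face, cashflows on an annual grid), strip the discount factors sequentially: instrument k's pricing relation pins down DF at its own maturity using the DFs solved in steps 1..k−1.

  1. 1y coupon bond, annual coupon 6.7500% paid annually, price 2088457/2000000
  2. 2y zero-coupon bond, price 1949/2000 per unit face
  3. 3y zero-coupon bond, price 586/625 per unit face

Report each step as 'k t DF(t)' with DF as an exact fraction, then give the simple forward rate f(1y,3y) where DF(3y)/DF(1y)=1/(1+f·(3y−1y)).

step 1 [1y] bond c/1=27/400: DF=(2088457/2000000 − 27/400·(0))/(1+27/400) = 4891/5000 ≈ 0.978200
step 2 [2y] zero: DF = P = 1949/2000 ≈ 0.974500
step 3 [3y] zero: DF = P = 586/625 ≈ 0.937600

1 1 4891/5000
2 2 1949/2000
3 3 586/625
f(1y,3y) = ((4891/5000)/(586/625) − 1)/(2) = 203/9376 ≈ 2.1651%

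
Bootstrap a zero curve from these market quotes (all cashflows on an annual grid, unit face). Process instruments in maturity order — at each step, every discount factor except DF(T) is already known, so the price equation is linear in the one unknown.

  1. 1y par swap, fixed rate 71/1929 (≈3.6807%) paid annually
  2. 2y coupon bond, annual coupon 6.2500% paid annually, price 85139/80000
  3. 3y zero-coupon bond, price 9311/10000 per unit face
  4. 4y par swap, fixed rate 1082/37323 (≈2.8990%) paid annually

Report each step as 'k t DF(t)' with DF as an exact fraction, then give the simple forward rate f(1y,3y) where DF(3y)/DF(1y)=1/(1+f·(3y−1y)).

step 1 [1y] swap r/1=71/1929: DF=(1 − 71/1929·(0))/(1+71/1929) = 1929/2000 ≈ 0.964500
step 2 [2y] bond c/1=1/16: DF=(85139/80000 − 1/16·(0.964500))/(1+1/16) = 9449/10000 ≈ 0.944900
step 3 [3y] zero: DF = P = 9311/10000 ≈ 0.931100
step 4 [4y] swap r/1=1082/37323: DF=(1 − 1082/37323·(0.964500+0.944900+0.931100))/(1+1082/37323) = 4459/5000 ≈ 0.891800

1 1 1929/2000
2 2 9449/10000
3 3 9311/10000
4 4 4459/5000
f(1y,3y) = ((1929/2000)/(9311/10000) − 1)/(2) = 167/9311 ≈ 1.7936%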